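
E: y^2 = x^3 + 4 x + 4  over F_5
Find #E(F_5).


For each x in F_5, count y with y^2 = x^3 + 4 x + 4 mod 5:
  x = 0: RHS = 4, y in [2, 3]  -> 2 point(s)
  x = 1: RHS = 4, y in [2, 3]  -> 2 point(s)
  x = 2: RHS = 0, y in [0]  -> 1 point(s)
  x = 4: RHS = 4, y in [2, 3]  -> 2 point(s)
Affine points: 7. Add the point at infinity: total = 8.

#E(F_5) = 8


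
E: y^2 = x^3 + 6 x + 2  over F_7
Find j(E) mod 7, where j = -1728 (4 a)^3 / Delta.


Delta = -16(4 a^3 + 27 b^2) mod 7 = 2
-1728 * (4 a)^3 = -1728 * (4*6)^3 mod 7 = 6
j = 6 * 2^(-1) mod 7 = 3

j = 3 (mod 7)


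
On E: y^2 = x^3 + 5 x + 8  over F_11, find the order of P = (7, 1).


Compute successive multiples of P until we hit O:
  1P = (7, 1)
  2P = (9, 1)
  3P = (6, 10)
  4P = (2, 9)
  5P = (5, 9)
  6P = (4, 9)
  7P = (1, 5)
  8P = (1, 6)
  ... (continuing to 15P)
  15P = O

ord(P) = 15


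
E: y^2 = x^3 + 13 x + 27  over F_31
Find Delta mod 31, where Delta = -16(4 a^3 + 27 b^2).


4 a^3 + 27 b^2 = 4*13^3 + 27*27^2 = 8788 + 19683 = 28471
Delta = -16 * (28471) = -455536
Delta mod 31 = 9

Delta = 9 (mod 31)


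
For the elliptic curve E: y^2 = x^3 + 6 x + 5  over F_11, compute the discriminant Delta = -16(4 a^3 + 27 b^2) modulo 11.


4 a^3 + 27 b^2 = 4*6^3 + 27*5^2 = 864 + 675 = 1539
Delta = -16 * (1539) = -24624
Delta mod 11 = 5

Delta = 5 (mod 11)


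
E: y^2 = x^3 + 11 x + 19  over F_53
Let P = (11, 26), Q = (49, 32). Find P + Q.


P != Q, so use the chord formula.
s = (y2 - y1) / (x2 - x1) = (6) / (38) mod 53 = 42
x3 = s^2 - x1 - x2 mod 53 = 42^2 - 11 - 49 = 8
y3 = s (x1 - x3) - y1 mod 53 = 42 * (11 - 8) - 26 = 47

P + Q = (8, 47)


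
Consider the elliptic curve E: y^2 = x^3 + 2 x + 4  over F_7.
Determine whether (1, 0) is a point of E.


Check whether y^2 = x^3 + 2 x + 4 (mod 7) for (x, y) = (1, 0).
LHS: y^2 = 0^2 mod 7 = 0
RHS: x^3 + 2 x + 4 = 1^3 + 2*1 + 4 mod 7 = 0
LHS = RHS

Yes, on the curve


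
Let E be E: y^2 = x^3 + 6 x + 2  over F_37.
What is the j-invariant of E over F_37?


Delta = -16(4 a^3 + 27 b^2) mod 37 = 25
-1728 * (4 a)^3 = -1728 * (4*6)^3 mod 37 = 31
j = 31 * 25^(-1) mod 37 = 19

j = 19 (mod 37)


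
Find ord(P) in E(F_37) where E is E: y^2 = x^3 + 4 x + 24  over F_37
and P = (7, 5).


Compute successive multiples of P until we hit O:
  1P = (7, 5)
  2P = (2, 15)
  3P = (32, 8)
  4P = (5, 13)
  5P = (4, 20)
  6P = (14, 30)
  7P = (28, 31)
  8P = (11, 20)
  ... (continuing to 37P)
  37P = O

ord(P) = 37


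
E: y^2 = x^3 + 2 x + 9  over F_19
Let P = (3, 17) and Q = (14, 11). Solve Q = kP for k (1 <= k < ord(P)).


Enumerate multiples of P until we hit Q = (14, 11):
  1P = (3, 17)
  2P = (5, 7)
  3P = (17, 15)
  4P = (6, 16)
  5P = (8, 10)
  6P = (13, 16)
  7P = (7, 10)
  8P = (18, 14)
  9P = (14, 8)
  10P = (0, 3)
  11P = (4, 10)
  12P = (4, 9)
  13P = (0, 16)
  14P = (14, 11)
Match found at i = 14.

k = 14


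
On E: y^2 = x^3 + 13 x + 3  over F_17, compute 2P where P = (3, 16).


Doubling: s = (3 x1^2 + a) / (2 y1)
s = (3*3^2 + 13) / (2*16) mod 17 = 14
x3 = s^2 - 2 x1 mod 17 = 14^2 - 2*3 = 3
y3 = s (x1 - x3) - y1 mod 17 = 14 * (3 - 3) - 16 = 1

2P = (3, 1)


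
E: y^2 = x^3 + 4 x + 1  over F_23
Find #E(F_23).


For each x in F_23, count y with y^2 = x^3 + 4 x + 1 mod 23:
  x = 0: RHS = 1, y in [1, 22]  -> 2 point(s)
  x = 1: RHS = 6, y in [11, 12]  -> 2 point(s)
  x = 4: RHS = 12, y in [9, 14]  -> 2 point(s)
  x = 5: RHS = 8, y in [10, 13]  -> 2 point(s)
  x = 7: RHS = 4, y in [2, 21]  -> 2 point(s)
  x = 8: RHS = 16, y in [4, 19]  -> 2 point(s)
  x = 10: RHS = 6, y in [11, 12]  -> 2 point(s)
  x = 12: RHS = 6, y in [11, 12]  -> 2 point(s)
  x = 14: RHS = 18, y in [8, 15]  -> 2 point(s)
  x = 15: RHS = 9, y in [3, 20]  -> 2 point(s)
  x = 19: RHS = 13, y in [6, 17]  -> 2 point(s)
  x = 20: RHS = 8, y in [10, 13]  -> 2 point(s)
  x = 21: RHS = 8, y in [10, 13]  -> 2 point(s)
Affine points: 26. Add the point at infinity: total = 27.

#E(F_23) = 27


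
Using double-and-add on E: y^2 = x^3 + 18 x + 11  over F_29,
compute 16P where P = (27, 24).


k = 16 = 10000_2 (binary, LSB first: 00001)
Double-and-add from P = (27, 24):
  bit 0 = 0: acc unchanged = O
  bit 1 = 0: acc unchanged = O
  bit 2 = 0: acc unchanged = O
  bit 3 = 0: acc unchanged = O
  bit 4 = 1: acc = O + (8, 0) = (8, 0)

16P = (8, 0)


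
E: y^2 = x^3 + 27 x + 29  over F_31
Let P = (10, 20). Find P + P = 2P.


Doubling: s = (3 x1^2 + a) / (2 y1)
s = (3*10^2 + 27) / (2*20) mod 31 = 26
x3 = s^2 - 2 x1 mod 31 = 26^2 - 2*10 = 5
y3 = s (x1 - x3) - y1 mod 31 = 26 * (10 - 5) - 20 = 17

2P = (5, 17)


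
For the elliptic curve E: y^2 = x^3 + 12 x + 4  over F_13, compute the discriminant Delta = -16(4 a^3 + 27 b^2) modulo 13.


4 a^3 + 27 b^2 = 4*12^3 + 27*4^2 = 6912 + 432 = 7344
Delta = -16 * (7344) = -117504
Delta mod 13 = 3

Delta = 3 (mod 13)


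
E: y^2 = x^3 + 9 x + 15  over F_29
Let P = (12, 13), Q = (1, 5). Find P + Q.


P != Q, so use the chord formula.
s = (y2 - y1) / (x2 - x1) = (21) / (18) mod 29 = 6
x3 = s^2 - x1 - x2 mod 29 = 6^2 - 12 - 1 = 23
y3 = s (x1 - x3) - y1 mod 29 = 6 * (12 - 23) - 13 = 8

P + Q = (23, 8)


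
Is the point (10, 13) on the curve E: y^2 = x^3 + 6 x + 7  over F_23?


Check whether y^2 = x^3 + 6 x + 7 (mod 23) for (x, y) = (10, 13).
LHS: y^2 = 13^2 mod 23 = 8
RHS: x^3 + 6 x + 7 = 10^3 + 6*10 + 7 mod 23 = 9
LHS != RHS

No, not on the curve


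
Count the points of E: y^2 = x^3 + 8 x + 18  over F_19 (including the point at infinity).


For each x in F_19, count y with y^2 = x^3 + 8 x + 18 mod 19:
  x = 2: RHS = 4, y in [2, 17]  -> 2 point(s)
  x = 4: RHS = 0, y in [0]  -> 1 point(s)
  x = 6: RHS = 16, y in [4, 15]  -> 2 point(s)
  x = 8: RHS = 5, y in [9, 10]  -> 2 point(s)
  x = 13: RHS = 1, y in [1, 18]  -> 2 point(s)
  x = 14: RHS = 5, y in [9, 10]  -> 2 point(s)
  x = 15: RHS = 17, y in [6, 13]  -> 2 point(s)
  x = 16: RHS = 5, y in [9, 10]  -> 2 point(s)
  x = 18: RHS = 9, y in [3, 16]  -> 2 point(s)
Affine points: 17. Add the point at infinity: total = 18.

#E(F_19) = 18


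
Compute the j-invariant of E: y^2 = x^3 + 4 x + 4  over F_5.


Delta = -16(4 a^3 + 27 b^2) mod 5 = 2
-1728 * (4 a)^3 = -1728 * (4*4)^3 mod 5 = 2
j = 2 * 2^(-1) mod 5 = 1

j = 1 (mod 5)


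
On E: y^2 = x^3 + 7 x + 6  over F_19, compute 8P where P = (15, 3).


k = 8 = 1000_2 (binary, LSB first: 0001)
Double-and-add from P = (15, 3):
  bit 0 = 0: acc unchanged = O
  bit 1 = 0: acc unchanged = O
  bit 2 = 0: acc unchanged = O
  bit 3 = 1: acc = O + (15, 16) = (15, 16)

8P = (15, 16)


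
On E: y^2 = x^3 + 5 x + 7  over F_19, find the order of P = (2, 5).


Compute successive multiples of P until we hit O:
  1P = (2, 5)
  2P = (12, 16)
  3P = (14, 16)
  4P = (14, 3)
  5P = (12, 3)
  6P = (2, 14)
  7P = O

ord(P) = 7


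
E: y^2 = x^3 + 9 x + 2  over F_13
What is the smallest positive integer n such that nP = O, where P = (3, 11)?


Compute successive multiples of P until we hit O:
  1P = (3, 11)
  2P = (10, 0)
  3P = (3, 2)
  4P = O

ord(P) = 4


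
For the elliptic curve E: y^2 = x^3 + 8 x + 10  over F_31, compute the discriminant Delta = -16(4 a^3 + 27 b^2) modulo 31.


4 a^3 + 27 b^2 = 4*8^3 + 27*10^2 = 2048 + 2700 = 4748
Delta = -16 * (4748) = -75968
Delta mod 31 = 13

Delta = 13 (mod 31)


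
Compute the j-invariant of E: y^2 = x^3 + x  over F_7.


Delta = -16(4 a^3 + 27 b^2) mod 7 = 6
-1728 * (4 a)^3 = -1728 * (4*1)^3 mod 7 = 1
j = 1 * 6^(-1) mod 7 = 6

j = 6 (mod 7)


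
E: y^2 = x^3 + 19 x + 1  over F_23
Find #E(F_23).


For each x in F_23, count y with y^2 = x^3 + 19 x + 1 mod 23:
  x = 0: RHS = 1, y in [1, 22]  -> 2 point(s)
  x = 2: RHS = 1, y in [1, 22]  -> 2 point(s)
  x = 3: RHS = 16, y in [4, 19]  -> 2 point(s)
  x = 4: RHS = 3, y in [7, 16]  -> 2 point(s)
  x = 6: RHS = 9, y in [3, 20]  -> 2 point(s)
  x = 9: RHS = 4, y in [2, 21]  -> 2 point(s)
  x = 10: RHS = 18, y in [8, 15]  -> 2 point(s)
  x = 11: RHS = 0, y in [0]  -> 1 point(s)
  x = 12: RHS = 2, y in [5, 18]  -> 2 point(s)
  x = 15: RHS = 4, y in [2, 21]  -> 2 point(s)
  x = 16: RHS = 8, y in [10, 13]  -> 2 point(s)
  x = 17: RHS = 16, y in [4, 19]  -> 2 point(s)
  x = 20: RHS = 9, y in [3, 20]  -> 2 point(s)
  x = 21: RHS = 1, y in [1, 22]  -> 2 point(s)
  x = 22: RHS = 4, y in [2, 21]  -> 2 point(s)
Affine points: 29. Add the point at infinity: total = 30.

#E(F_23) = 30


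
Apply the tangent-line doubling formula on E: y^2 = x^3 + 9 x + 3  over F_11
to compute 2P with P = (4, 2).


Doubling: s = (3 x1^2 + a) / (2 y1)
s = (3*4^2 + 9) / (2*2) mod 11 = 6
x3 = s^2 - 2 x1 mod 11 = 6^2 - 2*4 = 6
y3 = s (x1 - x3) - y1 mod 11 = 6 * (4 - 6) - 2 = 8

2P = (6, 8)


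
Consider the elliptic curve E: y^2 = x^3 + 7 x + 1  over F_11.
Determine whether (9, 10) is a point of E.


Check whether y^2 = x^3 + 7 x + 1 (mod 11) for (x, y) = (9, 10).
LHS: y^2 = 10^2 mod 11 = 1
RHS: x^3 + 7 x + 1 = 9^3 + 7*9 + 1 mod 11 = 1
LHS = RHS

Yes, on the curve


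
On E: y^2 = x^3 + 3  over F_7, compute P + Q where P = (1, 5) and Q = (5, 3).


P != Q, so use the chord formula.
s = (y2 - y1) / (x2 - x1) = (5) / (4) mod 7 = 3
x3 = s^2 - x1 - x2 mod 7 = 3^2 - 1 - 5 = 3
y3 = s (x1 - x3) - y1 mod 7 = 3 * (1 - 3) - 5 = 3

P + Q = (3, 3)


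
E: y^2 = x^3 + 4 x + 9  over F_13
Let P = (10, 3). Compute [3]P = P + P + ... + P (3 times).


k = 3 = 11_2 (binary, LSB first: 11)
Double-and-add from P = (10, 3):
  bit 0 = 1: acc = O + (10, 3) = (10, 3)
  bit 1 = 1: acc = (10, 3) + (2, 8) = (2, 5)

3P = (2, 5)


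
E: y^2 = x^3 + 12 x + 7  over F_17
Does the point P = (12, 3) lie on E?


Check whether y^2 = x^3 + 12 x + 7 (mod 17) for (x, y) = (12, 3).
LHS: y^2 = 3^2 mod 17 = 9
RHS: x^3 + 12 x + 7 = 12^3 + 12*12 + 7 mod 17 = 9
LHS = RHS

Yes, on the curve


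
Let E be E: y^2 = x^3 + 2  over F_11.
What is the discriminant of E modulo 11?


4 a^3 + 27 b^2 = 4*0^3 + 27*2^2 = 0 + 108 = 108
Delta = -16 * (108) = -1728
Delta mod 11 = 10

Delta = 10 (mod 11)


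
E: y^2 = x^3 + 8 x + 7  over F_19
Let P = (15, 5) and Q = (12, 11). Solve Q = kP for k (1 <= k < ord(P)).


Enumerate multiples of P until we hit Q = (12, 11):
  1P = (15, 5)
  2P = (12, 8)
  3P = (12, 11)
Match found at i = 3.

k = 3


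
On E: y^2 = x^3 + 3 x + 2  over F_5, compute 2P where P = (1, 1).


Doubling: s = (3 x1^2 + a) / (2 y1)
s = (3*1^2 + 3) / (2*1) mod 5 = 3
x3 = s^2 - 2 x1 mod 5 = 3^2 - 2*1 = 2
y3 = s (x1 - x3) - y1 mod 5 = 3 * (1 - 2) - 1 = 1

2P = (2, 1)


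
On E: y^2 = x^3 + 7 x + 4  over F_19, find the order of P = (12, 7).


Compute successive multiples of P until we hit O:
  1P = (12, 7)
  2P = (2, 8)
  3P = (9, 6)
  4P = (15, 11)
  5P = (17, 18)
  6P = (7, 4)
  7P = (11, 5)
  8P = (0, 17)
  ... (continuing to 19P)
  19P = O

ord(P) = 19


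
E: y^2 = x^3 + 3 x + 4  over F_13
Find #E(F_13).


For each x in F_13, count y with y^2 = x^3 + 3 x + 4 mod 13:
  x = 0: RHS = 4, y in [2, 11]  -> 2 point(s)
  x = 3: RHS = 1, y in [1, 12]  -> 2 point(s)
  x = 5: RHS = 1, y in [1, 12]  -> 2 point(s)
  x = 6: RHS = 4, y in [2, 11]  -> 2 point(s)
  x = 7: RHS = 4, y in [2, 11]  -> 2 point(s)
  x = 11: RHS = 3, y in [4, 9]  -> 2 point(s)
  x = 12: RHS = 0, y in [0]  -> 1 point(s)
Affine points: 13. Add the point at infinity: total = 14.

#E(F_13) = 14


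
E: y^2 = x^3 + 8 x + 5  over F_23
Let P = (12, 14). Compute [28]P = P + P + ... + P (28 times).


k = 28 = 11100_2 (binary, LSB first: 00111)
Double-and-add from P = (12, 14):
  bit 0 = 0: acc unchanged = O
  bit 1 = 0: acc unchanged = O
  bit 2 = 1: acc = O + (9, 1) = (9, 1)
  bit 3 = 1: acc = (9, 1) + (6, 19) = (21, 2)
  bit 4 = 1: acc = (21, 2) + (20, 0) = (9, 22)

28P = (9, 22)


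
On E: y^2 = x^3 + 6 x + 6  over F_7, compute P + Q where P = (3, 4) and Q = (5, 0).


P != Q, so use the chord formula.
s = (y2 - y1) / (x2 - x1) = (3) / (2) mod 7 = 5
x3 = s^2 - x1 - x2 mod 7 = 5^2 - 3 - 5 = 3
y3 = s (x1 - x3) - y1 mod 7 = 5 * (3 - 3) - 4 = 3

P + Q = (3, 3)


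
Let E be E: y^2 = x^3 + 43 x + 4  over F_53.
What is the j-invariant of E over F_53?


Delta = -16(4 a^3 + 27 b^2) mod 53 = 7
-1728 * (4 a)^3 = -1728 * (4*43)^3 mod 53 = 27
j = 27 * 7^(-1) mod 53 = 19

j = 19 (mod 53)


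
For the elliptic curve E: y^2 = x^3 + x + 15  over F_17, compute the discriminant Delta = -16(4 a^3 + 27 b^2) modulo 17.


4 a^3 + 27 b^2 = 4*1^3 + 27*15^2 = 4 + 6075 = 6079
Delta = -16 * (6079) = -97264
Delta mod 17 = 10

Delta = 10 (mod 17)


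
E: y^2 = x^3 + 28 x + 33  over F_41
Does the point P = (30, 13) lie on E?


Check whether y^2 = x^3 + 28 x + 33 (mod 41) for (x, y) = (30, 13).
LHS: y^2 = 13^2 mod 41 = 5
RHS: x^3 + 28 x + 33 = 30^3 + 28*30 + 33 mod 41 = 34
LHS != RHS

No, not on the curve


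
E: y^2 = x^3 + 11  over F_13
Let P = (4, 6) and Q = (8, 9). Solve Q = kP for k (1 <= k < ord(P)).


Enumerate multiples of P until we hit Q = (8, 9):
  1P = (4, 6)
  2P = (8, 4)
  3P = (11, 4)
  4P = (1, 8)
  5P = (7, 9)
  6P = (3, 8)
  7P = (10, 6)
  8P = (12, 7)
  9P = (9, 8)
  10P = (9, 5)
  11P = (12, 6)
  12P = (10, 7)
  13P = (3, 5)
  14P = (7, 4)
  15P = (1, 5)
  16P = (11, 9)
  17P = (8, 9)
Match found at i = 17.

k = 17


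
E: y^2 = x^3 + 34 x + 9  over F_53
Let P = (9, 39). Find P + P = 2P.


Doubling: s = (3 x1^2 + a) / (2 y1)
s = (3*9^2 + 34) / (2*39) mod 53 = 45
x3 = s^2 - 2 x1 mod 53 = 45^2 - 2*9 = 46
y3 = s (x1 - x3) - y1 mod 53 = 45 * (9 - 46) - 39 = 45

2P = (46, 45)


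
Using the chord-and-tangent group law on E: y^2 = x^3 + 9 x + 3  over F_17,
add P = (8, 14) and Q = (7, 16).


P != Q, so use the chord formula.
s = (y2 - y1) / (x2 - x1) = (2) / (16) mod 17 = 15
x3 = s^2 - x1 - x2 mod 17 = 15^2 - 8 - 7 = 6
y3 = s (x1 - x3) - y1 mod 17 = 15 * (8 - 6) - 14 = 16

P + Q = (6, 16)


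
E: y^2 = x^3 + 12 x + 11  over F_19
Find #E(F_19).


For each x in F_19, count y with y^2 = x^3 + 12 x + 11 mod 19:
  x = 0: RHS = 11, y in [7, 12]  -> 2 point(s)
  x = 1: RHS = 5, y in [9, 10]  -> 2 point(s)
  x = 2: RHS = 5, y in [9, 10]  -> 2 point(s)
  x = 3: RHS = 17, y in [6, 13]  -> 2 point(s)
  x = 4: RHS = 9, y in [3, 16]  -> 2 point(s)
  x = 5: RHS = 6, y in [5, 14]  -> 2 point(s)
  x = 7: RHS = 1, y in [1, 18]  -> 2 point(s)
  x = 8: RHS = 11, y in [7, 12]  -> 2 point(s)
  x = 11: RHS = 11, y in [7, 12]  -> 2 point(s)
  x = 14: RHS = 16, y in [4, 15]  -> 2 point(s)
  x = 16: RHS = 5, y in [9, 10]  -> 2 point(s)
  x = 17: RHS = 17, y in [6, 13]  -> 2 point(s)
  x = 18: RHS = 17, y in [6, 13]  -> 2 point(s)
Affine points: 26. Add the point at infinity: total = 27.

#E(F_19) = 27


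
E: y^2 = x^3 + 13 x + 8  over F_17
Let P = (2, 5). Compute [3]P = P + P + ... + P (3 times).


k = 3 = 11_2 (binary, LSB first: 11)
Double-and-add from P = (2, 5):
  bit 0 = 1: acc = O + (2, 5) = (2, 5)
  bit 1 = 1: acc = (2, 5) + (15, 5) = (0, 12)

3P = (0, 12)


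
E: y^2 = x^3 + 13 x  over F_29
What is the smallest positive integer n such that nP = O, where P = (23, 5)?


Compute successive multiples of P until we hit O:
  1P = (23, 5)
  2P = (5, 4)
  3P = (7, 12)
  4P = (24, 19)
  5P = (4, 0)
  6P = (24, 10)
  7P = (7, 17)
  8P = (5, 25)
  ... (continuing to 10P)
  10P = O

ord(P) = 10


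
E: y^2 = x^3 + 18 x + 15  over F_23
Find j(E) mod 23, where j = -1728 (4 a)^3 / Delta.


Delta = -16(4 a^3 + 27 b^2) mod 23 = 17
-1728 * (4 a)^3 = -1728 * (4*18)^3 mod 23 = 11
j = 11 * 17^(-1) mod 23 = 2

j = 2 (mod 23)


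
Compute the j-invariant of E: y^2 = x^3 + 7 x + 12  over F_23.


Delta = -16(4 a^3 + 27 b^2) mod 23 = 20
-1728 * (4 a)^3 = -1728 * (4*7)^3 mod 23 = 16
j = 16 * 20^(-1) mod 23 = 10

j = 10 (mod 23)


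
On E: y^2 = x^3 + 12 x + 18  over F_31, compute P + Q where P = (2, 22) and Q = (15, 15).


P != Q, so use the chord formula.
s = (y2 - y1) / (x2 - x1) = (24) / (13) mod 31 = 9
x3 = s^2 - x1 - x2 mod 31 = 9^2 - 2 - 15 = 2
y3 = s (x1 - x3) - y1 mod 31 = 9 * (2 - 2) - 22 = 9

P + Q = (2, 9)


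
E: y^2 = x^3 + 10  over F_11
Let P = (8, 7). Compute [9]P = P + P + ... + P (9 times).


k = 9 = 1001_2 (binary, LSB first: 1001)
Double-and-add from P = (8, 7):
  bit 0 = 1: acc = O + (8, 7) = (8, 7)
  bit 1 = 0: acc unchanged = (8, 7)
  bit 2 = 0: acc unchanged = (8, 7)
  bit 3 = 1: acc = (8, 7) + (5, 5) = (7, 1)

9P = (7, 1)


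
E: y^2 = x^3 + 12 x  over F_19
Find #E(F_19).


For each x in F_19, count y with y^2 = x^3 + 12 x + 0 mod 19:
  x = 0: RHS = 0, y in [0]  -> 1 point(s)
  x = 3: RHS = 6, y in [5, 14]  -> 2 point(s)
  x = 4: RHS = 17, y in [6, 13]  -> 2 point(s)
  x = 7: RHS = 9, y in [3, 16]  -> 2 point(s)
  x = 8: RHS = 0, y in [0]  -> 1 point(s)
  x = 9: RHS = 1, y in [1, 18]  -> 2 point(s)
  x = 11: RHS = 0, y in [0]  -> 1 point(s)
  x = 13: RHS = 16, y in [4, 15]  -> 2 point(s)
  x = 14: RHS = 5, y in [9, 10]  -> 2 point(s)
  x = 17: RHS = 6, y in [5, 14]  -> 2 point(s)
  x = 18: RHS = 6, y in [5, 14]  -> 2 point(s)
Affine points: 19. Add the point at infinity: total = 20.

#E(F_19) = 20


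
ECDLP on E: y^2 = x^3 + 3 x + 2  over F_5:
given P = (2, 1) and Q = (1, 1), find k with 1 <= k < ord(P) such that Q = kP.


Enumerate multiples of P until we hit Q = (1, 1):
  1P = (2, 1)
  2P = (1, 4)
  3P = (1, 1)
Match found at i = 3.

k = 3


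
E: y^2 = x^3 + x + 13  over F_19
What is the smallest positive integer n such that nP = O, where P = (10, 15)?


Compute successive multiples of P until we hit O:
  1P = (10, 15)
  2P = (3, 9)
  3P = (11, 14)
  4P = (18, 12)
  5P = (14, 15)
  6P = (14, 4)
  7P = (18, 7)
  8P = (11, 5)
  ... (continuing to 11P)
  11P = O

ord(P) = 11


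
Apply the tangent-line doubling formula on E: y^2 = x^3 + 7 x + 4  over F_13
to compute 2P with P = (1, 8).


Doubling: s = (3 x1^2 + a) / (2 y1)
s = (3*1^2 + 7) / (2*8) mod 13 = 12
x3 = s^2 - 2 x1 mod 13 = 12^2 - 2*1 = 12
y3 = s (x1 - x3) - y1 mod 13 = 12 * (1 - 12) - 8 = 3

2P = (12, 3)


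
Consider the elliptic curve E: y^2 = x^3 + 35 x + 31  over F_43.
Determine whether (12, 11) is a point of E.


Check whether y^2 = x^3 + 35 x + 31 (mod 43) for (x, y) = (12, 11).
LHS: y^2 = 11^2 mod 43 = 35
RHS: x^3 + 35 x + 31 = 12^3 + 35*12 + 31 mod 43 = 29
LHS != RHS

No, not on the curve


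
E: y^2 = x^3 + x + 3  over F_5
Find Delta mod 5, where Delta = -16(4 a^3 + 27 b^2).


4 a^3 + 27 b^2 = 4*1^3 + 27*3^2 = 4 + 243 = 247
Delta = -16 * (247) = -3952
Delta mod 5 = 3

Delta = 3 (mod 5)


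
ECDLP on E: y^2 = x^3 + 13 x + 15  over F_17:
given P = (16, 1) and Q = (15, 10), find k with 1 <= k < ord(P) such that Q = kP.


Enumerate multiples of P until we hit Q = (15, 10):
  1P = (16, 1)
  2P = (15, 7)
  3P = (5, 1)
  4P = (13, 16)
  5P = (13, 1)
  6P = (5, 16)
  7P = (15, 10)
Match found at i = 7.

k = 7


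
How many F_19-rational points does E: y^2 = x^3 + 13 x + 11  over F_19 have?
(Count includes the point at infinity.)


For each x in F_19, count y with y^2 = x^3 + 13 x + 11 mod 19:
  x = 0: RHS = 11, y in [7, 12]  -> 2 point(s)
  x = 1: RHS = 6, y in [5, 14]  -> 2 point(s)
  x = 2: RHS = 7, y in [8, 11]  -> 2 point(s)
  x = 3: RHS = 1, y in [1, 18]  -> 2 point(s)
  x = 5: RHS = 11, y in [7, 12]  -> 2 point(s)
  x = 6: RHS = 1, y in [1, 18]  -> 2 point(s)
  x = 8: RHS = 0, y in [0]  -> 1 point(s)
  x = 10: RHS = 1, y in [1, 18]  -> 2 point(s)
  x = 14: RHS = 11, y in [7, 12]  -> 2 point(s)
  x = 15: RHS = 9, y in [3, 16]  -> 2 point(s)
  x = 18: RHS = 16, y in [4, 15]  -> 2 point(s)
Affine points: 21. Add the point at infinity: total = 22.

#E(F_19) = 22


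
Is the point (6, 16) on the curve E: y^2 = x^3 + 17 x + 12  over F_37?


Check whether y^2 = x^3 + 17 x + 12 (mod 37) for (x, y) = (6, 16).
LHS: y^2 = 16^2 mod 37 = 34
RHS: x^3 + 17 x + 12 = 6^3 + 17*6 + 12 mod 37 = 34
LHS = RHS

Yes, on the curve


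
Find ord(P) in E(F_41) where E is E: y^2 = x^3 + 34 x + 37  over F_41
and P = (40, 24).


Compute successive multiples of P until we hit O:
  1P = (40, 24)
  2P = (4, 14)
  3P = (1, 21)
  4P = (33, 27)
  5P = (5, 2)
  6P = (14, 31)
  7P = (12, 0)
  8P = (14, 10)
  ... (continuing to 14P)
  14P = O

ord(P) = 14


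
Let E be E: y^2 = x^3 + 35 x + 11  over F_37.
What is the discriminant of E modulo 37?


4 a^3 + 27 b^2 = 4*35^3 + 27*11^2 = 171500 + 3267 = 174767
Delta = -16 * (174767) = -2796272
Delta mod 37 = 3

Delta = 3 (mod 37)


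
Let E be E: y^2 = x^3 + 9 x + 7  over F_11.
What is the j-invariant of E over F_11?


Delta = -16(4 a^3 + 27 b^2) mod 11 = 2
-1728 * (4 a)^3 = -1728 * (4*9)^3 mod 11 = 6
j = 6 * 2^(-1) mod 11 = 3

j = 3 (mod 11)


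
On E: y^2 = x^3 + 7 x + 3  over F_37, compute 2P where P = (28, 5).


Doubling: s = (3 x1^2 + a) / (2 y1)
s = (3*28^2 + 7) / (2*5) mod 37 = 25
x3 = s^2 - 2 x1 mod 37 = 25^2 - 2*28 = 14
y3 = s (x1 - x3) - y1 mod 37 = 25 * (28 - 14) - 5 = 12

2P = (14, 12)


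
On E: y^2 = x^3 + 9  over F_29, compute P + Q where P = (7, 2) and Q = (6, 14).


P != Q, so use the chord formula.
s = (y2 - y1) / (x2 - x1) = (12) / (28) mod 29 = 17
x3 = s^2 - x1 - x2 mod 29 = 17^2 - 7 - 6 = 15
y3 = s (x1 - x3) - y1 mod 29 = 17 * (7 - 15) - 2 = 7

P + Q = (15, 7)


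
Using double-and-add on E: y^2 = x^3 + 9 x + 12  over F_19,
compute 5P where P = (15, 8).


k = 5 = 101_2 (binary, LSB first: 101)
Double-and-add from P = (15, 8):
  bit 0 = 1: acc = O + (15, 8) = (15, 8)
  bit 1 = 0: acc unchanged = (15, 8)
  bit 2 = 1: acc = (15, 8) + (8, 8) = (15, 11)

5P = (15, 11)


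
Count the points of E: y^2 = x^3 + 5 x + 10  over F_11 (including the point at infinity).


For each x in F_11, count y with y^2 = x^3 + 5 x + 10 mod 11:
  x = 1: RHS = 5, y in [4, 7]  -> 2 point(s)
  x = 6: RHS = 3, y in [5, 6]  -> 2 point(s)
  x = 7: RHS = 3, y in [5, 6]  -> 2 point(s)
  x = 8: RHS = 1, y in [1, 10]  -> 2 point(s)
  x = 9: RHS = 3, y in [5, 6]  -> 2 point(s)
  x = 10: RHS = 4, y in [2, 9]  -> 2 point(s)
Affine points: 12. Add the point at infinity: total = 13.

#E(F_11) = 13


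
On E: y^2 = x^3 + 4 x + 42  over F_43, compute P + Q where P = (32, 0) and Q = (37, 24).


P != Q, so use the chord formula.
s = (y2 - y1) / (x2 - x1) = (24) / (5) mod 43 = 22
x3 = s^2 - x1 - x2 mod 43 = 22^2 - 32 - 37 = 28
y3 = s (x1 - x3) - y1 mod 43 = 22 * (32 - 28) - 0 = 2

P + Q = (28, 2)


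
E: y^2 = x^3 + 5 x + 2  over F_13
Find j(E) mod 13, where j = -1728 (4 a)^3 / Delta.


Delta = -16(4 a^3 + 27 b^2) mod 13 = 9
-1728 * (4 a)^3 = -1728 * (4*5)^3 mod 13 = 5
j = 5 * 9^(-1) mod 13 = 2

j = 2 (mod 13)


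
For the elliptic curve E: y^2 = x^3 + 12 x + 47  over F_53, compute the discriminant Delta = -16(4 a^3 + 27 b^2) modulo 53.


4 a^3 + 27 b^2 = 4*12^3 + 27*47^2 = 6912 + 59643 = 66555
Delta = -16 * (66555) = -1064880
Delta mod 53 = 49

Delta = 49 (mod 53)


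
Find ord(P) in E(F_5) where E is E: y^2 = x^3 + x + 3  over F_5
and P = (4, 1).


Compute successive multiples of P until we hit O:
  1P = (4, 1)
  2P = (1, 0)
  3P = (4, 4)
  4P = O

ord(P) = 4


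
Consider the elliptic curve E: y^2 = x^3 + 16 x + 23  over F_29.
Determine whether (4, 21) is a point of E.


Check whether y^2 = x^3 + 16 x + 23 (mod 29) for (x, y) = (4, 21).
LHS: y^2 = 21^2 mod 29 = 6
RHS: x^3 + 16 x + 23 = 4^3 + 16*4 + 23 mod 29 = 6
LHS = RHS

Yes, on the curve


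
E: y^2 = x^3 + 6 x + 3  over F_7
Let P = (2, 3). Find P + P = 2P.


Doubling: s = (3 x1^2 + a) / (2 y1)
s = (3*2^2 + 6) / (2*3) mod 7 = 3
x3 = s^2 - 2 x1 mod 7 = 3^2 - 2*2 = 5
y3 = s (x1 - x3) - y1 mod 7 = 3 * (2 - 5) - 3 = 2

2P = (5, 2)


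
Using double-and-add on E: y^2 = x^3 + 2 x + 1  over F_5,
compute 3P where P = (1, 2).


k = 3 = 11_2 (binary, LSB first: 11)
Double-and-add from P = (1, 2):
  bit 0 = 1: acc = O + (1, 2) = (1, 2)
  bit 1 = 1: acc = (1, 2) + (3, 3) = (0, 1)

3P = (0, 1)


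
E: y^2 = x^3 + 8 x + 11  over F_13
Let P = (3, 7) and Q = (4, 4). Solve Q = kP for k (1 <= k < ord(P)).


Enumerate multiples of P until we hit Q = (4, 4):
  1P = (3, 7)
  2P = (10, 8)
  3P = (4, 4)
Match found at i = 3.

k = 3


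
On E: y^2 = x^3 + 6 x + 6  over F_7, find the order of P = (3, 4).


Compute successive multiples of P until we hit O:
  1P = (3, 4)
  2P = (5, 0)
  3P = (3, 3)
  4P = O

ord(P) = 4


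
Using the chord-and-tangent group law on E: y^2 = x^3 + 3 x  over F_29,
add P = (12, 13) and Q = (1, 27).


P != Q, so use the chord formula.
s = (y2 - y1) / (x2 - x1) = (14) / (18) mod 29 = 4
x3 = s^2 - x1 - x2 mod 29 = 4^2 - 12 - 1 = 3
y3 = s (x1 - x3) - y1 mod 29 = 4 * (12 - 3) - 13 = 23

P + Q = (3, 23)


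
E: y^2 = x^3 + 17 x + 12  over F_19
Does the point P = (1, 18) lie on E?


Check whether y^2 = x^3 + 17 x + 12 (mod 19) for (x, y) = (1, 18).
LHS: y^2 = 18^2 mod 19 = 1
RHS: x^3 + 17 x + 12 = 1^3 + 17*1 + 12 mod 19 = 11
LHS != RHS

No, not on the curve


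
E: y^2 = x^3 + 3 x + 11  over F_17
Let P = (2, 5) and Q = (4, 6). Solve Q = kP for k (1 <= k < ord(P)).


Enumerate multiples of P until we hit Q = (4, 6):
  1P = (2, 5)
  2P = (11, 7)
  3P = (3, 8)
  4P = (4, 6)
Match found at i = 4.

k = 4


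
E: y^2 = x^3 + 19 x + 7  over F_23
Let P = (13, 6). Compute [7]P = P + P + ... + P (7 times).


k = 7 = 111_2 (binary, LSB first: 111)
Double-and-add from P = (13, 6):
  bit 0 = 1: acc = O + (13, 6) = (13, 6)
  bit 1 = 1: acc = (13, 6) + (10, 22) = (8, 21)
  bit 2 = 1: acc = (8, 21) + (11, 11) = (10, 1)

7P = (10, 1)


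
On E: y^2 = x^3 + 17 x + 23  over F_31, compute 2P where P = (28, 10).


Doubling: s = (3 x1^2 + a) / (2 y1)
s = (3*28^2 + 17) / (2*10) mod 31 = 27
x3 = s^2 - 2 x1 mod 31 = 27^2 - 2*28 = 22
y3 = s (x1 - x3) - y1 mod 31 = 27 * (28 - 22) - 10 = 28

2P = (22, 28)


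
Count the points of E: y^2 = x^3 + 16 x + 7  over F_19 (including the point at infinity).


For each x in F_19, count y with y^2 = x^3 + 16 x + 7 mod 19:
  x = 0: RHS = 7, y in [8, 11]  -> 2 point(s)
  x = 1: RHS = 5, y in [9, 10]  -> 2 point(s)
  x = 2: RHS = 9, y in [3, 16]  -> 2 point(s)
  x = 3: RHS = 6, y in [5, 14]  -> 2 point(s)
  x = 7: RHS = 6, y in [5, 14]  -> 2 point(s)
  x = 8: RHS = 1, y in [1, 18]  -> 2 point(s)
  x = 9: RHS = 6, y in [5, 14]  -> 2 point(s)
  x = 14: RHS = 11, y in [7, 12]  -> 2 point(s)
  x = 17: RHS = 5, y in [9, 10]  -> 2 point(s)
  x = 18: RHS = 9, y in [3, 16]  -> 2 point(s)
Affine points: 20. Add the point at infinity: total = 21.

#E(F_19) = 21


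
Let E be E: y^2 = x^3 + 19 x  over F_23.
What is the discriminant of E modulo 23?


4 a^3 + 27 b^2 = 4*19^3 + 27*0^2 = 27436 + 0 = 27436
Delta = -16 * (27436) = -438976
Delta mod 23 = 2

Delta = 2 (mod 23)


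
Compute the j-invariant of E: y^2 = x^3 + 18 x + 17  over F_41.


Delta = -16(4 a^3 + 27 b^2) mod 41 = 13
-1728 * (4 a)^3 = -1728 * (4*18)^3 mod 41 = 14
j = 14 * 13^(-1) mod 41 = 20

j = 20 (mod 41)


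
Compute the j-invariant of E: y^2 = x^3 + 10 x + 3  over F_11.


Delta = -16(4 a^3 + 27 b^2) mod 11 = 4
-1728 * (4 a)^3 = -1728 * (4*10)^3 mod 11 = 9
j = 9 * 4^(-1) mod 11 = 5

j = 5 (mod 11)


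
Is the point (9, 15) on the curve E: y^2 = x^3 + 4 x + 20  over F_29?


Check whether y^2 = x^3 + 4 x + 20 (mod 29) for (x, y) = (9, 15).
LHS: y^2 = 15^2 mod 29 = 22
RHS: x^3 + 4 x + 20 = 9^3 + 4*9 + 20 mod 29 = 2
LHS != RHS

No, not on the curve


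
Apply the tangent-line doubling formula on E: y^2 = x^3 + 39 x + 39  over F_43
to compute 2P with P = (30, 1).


Doubling: s = (3 x1^2 + a) / (2 y1)
s = (3*30^2 + 39) / (2*1) mod 43 = 15
x3 = s^2 - 2 x1 mod 43 = 15^2 - 2*30 = 36
y3 = s (x1 - x3) - y1 mod 43 = 15 * (30 - 36) - 1 = 38

2P = (36, 38)


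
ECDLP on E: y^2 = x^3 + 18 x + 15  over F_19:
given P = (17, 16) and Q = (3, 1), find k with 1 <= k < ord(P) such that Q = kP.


Enumerate multiples of P until we hit Q = (3, 1):
  1P = (17, 16)
  2P = (10, 6)
  3P = (8, 5)
  4P = (3, 18)
  5P = (6, 15)
  6P = (7, 16)
  7P = (14, 3)
  8P = (11, 10)
  9P = (11, 9)
  10P = (14, 16)
  11P = (7, 3)
  12P = (6, 4)
  13P = (3, 1)
Match found at i = 13.

k = 13


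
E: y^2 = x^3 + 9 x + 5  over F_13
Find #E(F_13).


For each x in F_13, count y with y^2 = x^3 + 9 x + 5 mod 13:
  x = 4: RHS = 1, y in [1, 12]  -> 2 point(s)
  x = 8: RHS = 4, y in [2, 11]  -> 2 point(s)
  x = 9: RHS = 9, y in [3, 10]  -> 2 point(s)
  x = 10: RHS = 3, y in [4, 9]  -> 2 point(s)
Affine points: 8. Add the point at infinity: total = 9.

#E(F_13) = 9


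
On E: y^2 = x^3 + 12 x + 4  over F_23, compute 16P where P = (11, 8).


k = 16 = 10000_2 (binary, LSB first: 00001)
Double-and-add from P = (11, 8):
  bit 0 = 0: acc unchanged = O
  bit 1 = 0: acc unchanged = O
  bit 2 = 0: acc unchanged = O
  bit 3 = 0: acc unchanged = O
  bit 4 = 1: acc = O + (21, 15) = (21, 15)

16P = (21, 15)


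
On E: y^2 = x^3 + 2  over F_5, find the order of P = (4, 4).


Compute successive multiples of P until we hit O:
  1P = (4, 4)
  2P = (3, 2)
  3P = (2, 0)
  4P = (3, 3)
  5P = (4, 1)
  6P = O

ord(P) = 6


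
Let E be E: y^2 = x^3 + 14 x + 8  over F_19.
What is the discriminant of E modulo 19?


4 a^3 + 27 b^2 = 4*14^3 + 27*8^2 = 10976 + 1728 = 12704
Delta = -16 * (12704) = -203264
Delta mod 19 = 17

Delta = 17 (mod 19)


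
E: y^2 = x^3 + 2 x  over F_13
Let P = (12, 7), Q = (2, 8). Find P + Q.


P != Q, so use the chord formula.
s = (y2 - y1) / (x2 - x1) = (1) / (3) mod 13 = 9
x3 = s^2 - x1 - x2 mod 13 = 9^2 - 12 - 2 = 2
y3 = s (x1 - x3) - y1 mod 13 = 9 * (12 - 2) - 7 = 5

P + Q = (2, 5)


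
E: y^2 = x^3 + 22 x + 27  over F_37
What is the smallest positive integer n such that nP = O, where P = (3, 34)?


Compute successive multiples of P until we hit O:
  1P = (3, 34)
  2P = (35, 30)
  3P = (10, 27)
  4P = (25, 25)
  5P = (36, 35)
  6P = (5, 22)
  7P = (28, 5)
  8P = (27, 19)
  ... (continuing to 31P)
  31P = O

ord(P) = 31


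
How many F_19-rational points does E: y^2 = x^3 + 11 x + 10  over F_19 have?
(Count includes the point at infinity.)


For each x in F_19, count y with y^2 = x^3 + 11 x + 10 mod 19:
  x = 4: RHS = 4, y in [2, 17]  -> 2 point(s)
  x = 5: RHS = 0, y in [0]  -> 1 point(s)
  x = 6: RHS = 7, y in [8, 11]  -> 2 point(s)
  x = 14: RHS = 1, y in [1, 18]  -> 2 point(s)
  x = 15: RHS = 16, y in [4, 15]  -> 2 point(s)
  x = 16: RHS = 7, y in [8, 11]  -> 2 point(s)
  x = 18: RHS = 17, y in [6, 13]  -> 2 point(s)
Affine points: 13. Add the point at infinity: total = 14.

#E(F_19) = 14


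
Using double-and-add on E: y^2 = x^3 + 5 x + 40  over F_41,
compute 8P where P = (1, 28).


k = 8 = 1000_2 (binary, LSB first: 0001)
Double-and-add from P = (1, 28):
  bit 0 = 0: acc unchanged = O
  bit 1 = 0: acc unchanged = O
  bit 2 = 0: acc unchanged = O
  bit 3 = 1: acc = O + (28, 19) = (28, 19)

8P = (28, 19)


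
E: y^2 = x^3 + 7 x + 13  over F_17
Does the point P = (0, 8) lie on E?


Check whether y^2 = x^3 + 7 x + 13 (mod 17) for (x, y) = (0, 8).
LHS: y^2 = 8^2 mod 17 = 13
RHS: x^3 + 7 x + 13 = 0^3 + 7*0 + 13 mod 17 = 13
LHS = RHS

Yes, on the curve


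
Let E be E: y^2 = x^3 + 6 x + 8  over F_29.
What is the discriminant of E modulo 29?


4 a^3 + 27 b^2 = 4*6^3 + 27*8^2 = 864 + 1728 = 2592
Delta = -16 * (2592) = -41472
Delta mod 29 = 27

Delta = 27 (mod 29)


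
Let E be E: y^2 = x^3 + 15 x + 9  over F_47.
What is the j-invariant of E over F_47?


Delta = -16(4 a^3 + 27 b^2) mod 47 = 35
-1728 * (4 a)^3 = -1728 * (4*15)^3 mod 47 = 9
j = 9 * 35^(-1) mod 47 = 11

j = 11 (mod 47)


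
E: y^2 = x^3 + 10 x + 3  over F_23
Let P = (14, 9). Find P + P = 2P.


Doubling: s = (3 x1^2 + a) / (2 y1)
s = (3*14^2 + 10) / (2*9) mod 23 = 0
x3 = s^2 - 2 x1 mod 23 = 0^2 - 2*14 = 18
y3 = s (x1 - x3) - y1 mod 23 = 0 * (14 - 18) - 9 = 14

2P = (18, 14)


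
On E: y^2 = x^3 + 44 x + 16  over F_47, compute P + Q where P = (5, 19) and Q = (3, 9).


P != Q, so use the chord formula.
s = (y2 - y1) / (x2 - x1) = (37) / (45) mod 47 = 5
x3 = s^2 - x1 - x2 mod 47 = 5^2 - 5 - 3 = 17
y3 = s (x1 - x3) - y1 mod 47 = 5 * (5 - 17) - 19 = 15

P + Q = (17, 15)


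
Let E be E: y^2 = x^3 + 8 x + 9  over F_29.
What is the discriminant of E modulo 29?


4 a^3 + 27 b^2 = 4*8^3 + 27*9^2 = 2048 + 2187 = 4235
Delta = -16 * (4235) = -67760
Delta mod 29 = 13

Delta = 13 (mod 29)


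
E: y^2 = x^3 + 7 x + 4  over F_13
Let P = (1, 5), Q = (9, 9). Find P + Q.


P != Q, so use the chord formula.
s = (y2 - y1) / (x2 - x1) = (4) / (8) mod 13 = 7
x3 = s^2 - x1 - x2 mod 13 = 7^2 - 1 - 9 = 0
y3 = s (x1 - x3) - y1 mod 13 = 7 * (1 - 0) - 5 = 2

P + Q = (0, 2)


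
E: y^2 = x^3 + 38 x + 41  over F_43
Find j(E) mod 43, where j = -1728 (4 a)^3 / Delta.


Delta = -16(4 a^3 + 27 b^2) mod 43 = 37
-1728 * (4 a)^3 = -1728 * (4*38)^3 mod 43 = 16
j = 16 * 37^(-1) mod 43 = 26

j = 26 (mod 43)


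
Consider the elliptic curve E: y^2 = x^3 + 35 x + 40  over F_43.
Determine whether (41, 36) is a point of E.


Check whether y^2 = x^3 + 35 x + 40 (mod 43) for (x, y) = (41, 36).
LHS: y^2 = 36^2 mod 43 = 6
RHS: x^3 + 35 x + 40 = 41^3 + 35*41 + 40 mod 43 = 5
LHS != RHS

No, not on the curve


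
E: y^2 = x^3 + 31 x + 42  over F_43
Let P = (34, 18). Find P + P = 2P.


Doubling: s = (3 x1^2 + a) / (2 y1)
s = (3*34^2 + 31) / (2*18) mod 43 = 10
x3 = s^2 - 2 x1 mod 43 = 10^2 - 2*34 = 32
y3 = s (x1 - x3) - y1 mod 43 = 10 * (34 - 32) - 18 = 2

2P = (32, 2)


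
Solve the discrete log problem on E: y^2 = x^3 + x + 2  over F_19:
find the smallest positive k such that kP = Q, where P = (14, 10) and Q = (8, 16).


Enumerate multiples of P until we hit Q = (8, 16):
  1P = (14, 10)
  2P = (10, 9)
  3P = (1, 17)
  4P = (8, 16)
Match found at i = 4.

k = 4


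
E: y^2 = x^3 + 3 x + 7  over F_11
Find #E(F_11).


For each x in F_11, count y with y^2 = x^3 + 3 x + 7 mod 11:
  x = 1: RHS = 0, y in [0]  -> 1 point(s)
  x = 5: RHS = 4, y in [2, 9]  -> 2 point(s)
  x = 8: RHS = 4, y in [2, 9]  -> 2 point(s)
  x = 9: RHS = 4, y in [2, 9]  -> 2 point(s)
  x = 10: RHS = 3, y in [5, 6]  -> 2 point(s)
Affine points: 9. Add the point at infinity: total = 10.

#E(F_11) = 10


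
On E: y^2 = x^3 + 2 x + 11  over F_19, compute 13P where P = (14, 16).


k = 13 = 1101_2 (binary, LSB first: 1011)
Double-and-add from P = (14, 16):
  bit 0 = 1: acc = O + (14, 16) = (14, 16)
  bit 1 = 0: acc unchanged = (14, 16)
  bit 2 = 1: acc = (14, 16) + (7, 11) = (2, 17)
  bit 3 = 1: acc = (2, 17) + (6, 7) = (3, 14)

13P = (3, 14)


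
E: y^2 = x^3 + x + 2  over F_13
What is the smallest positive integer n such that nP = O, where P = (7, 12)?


Compute successive multiples of P until we hit O:
  1P = (7, 12)
  2P = (2, 8)
  3P = (1, 11)
  4P = (9, 5)
  5P = (6, 4)
  6P = (12, 0)
  7P = (6, 9)
  8P = (9, 8)
  ... (continuing to 12P)
  12P = O

ord(P) = 12


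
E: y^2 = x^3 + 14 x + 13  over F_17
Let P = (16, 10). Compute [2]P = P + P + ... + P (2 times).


k = 2 = 10_2 (binary, LSB first: 01)
Double-and-add from P = (16, 10):
  bit 0 = 0: acc unchanged = O
  bit 1 = 1: acc = O + (2, 7) = (2, 7)

2P = (2, 7)


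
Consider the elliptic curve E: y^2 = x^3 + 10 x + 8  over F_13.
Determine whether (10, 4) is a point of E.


Check whether y^2 = x^3 + 10 x + 8 (mod 13) for (x, y) = (10, 4).
LHS: y^2 = 4^2 mod 13 = 3
RHS: x^3 + 10 x + 8 = 10^3 + 10*10 + 8 mod 13 = 3
LHS = RHS

Yes, on the curve


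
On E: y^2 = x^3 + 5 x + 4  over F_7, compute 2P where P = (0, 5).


Doubling: s = (3 x1^2 + a) / (2 y1)
s = (3*0^2 + 5) / (2*5) mod 7 = 4
x3 = s^2 - 2 x1 mod 7 = 4^2 - 2*0 = 2
y3 = s (x1 - x3) - y1 mod 7 = 4 * (0 - 2) - 5 = 1

2P = (2, 1)


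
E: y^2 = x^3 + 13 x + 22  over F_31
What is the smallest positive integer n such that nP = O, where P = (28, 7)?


Compute successive multiples of P until we hit O:
  1P = (28, 7)
  2P = (11, 15)
  3P = (17, 17)
  4P = (25, 10)
  5P = (10, 6)
  6P = (13, 30)
  7P = (29, 9)
  8P = (9, 0)
  ... (continuing to 16P)
  16P = O

ord(P) = 16


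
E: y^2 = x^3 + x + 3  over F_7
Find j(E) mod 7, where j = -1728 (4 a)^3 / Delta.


Delta = -16(4 a^3 + 27 b^2) mod 7 = 3
-1728 * (4 a)^3 = -1728 * (4*1)^3 mod 7 = 1
j = 1 * 3^(-1) mod 7 = 5

j = 5 (mod 7)


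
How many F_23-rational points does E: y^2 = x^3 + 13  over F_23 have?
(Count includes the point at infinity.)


For each x in F_23, count y with y^2 = x^3 + 0 x + 13 mod 23:
  x = 0: RHS = 13, y in [6, 17]  -> 2 point(s)
  x = 4: RHS = 8, y in [10, 13]  -> 2 point(s)
  x = 5: RHS = 0, y in [0]  -> 1 point(s)
  x = 9: RHS = 6, y in [11, 12]  -> 2 point(s)
  x = 10: RHS = 1, y in [1, 22]  -> 2 point(s)
  x = 12: RHS = 16, y in [4, 19]  -> 2 point(s)
  x = 13: RHS = 2, y in [5, 18]  -> 2 point(s)
  x = 17: RHS = 4, y in [2, 21]  -> 2 point(s)
  x = 18: RHS = 3, y in [7, 16]  -> 2 point(s)
  x = 19: RHS = 18, y in [8, 15]  -> 2 point(s)
  x = 20: RHS = 9, y in [3, 20]  -> 2 point(s)
  x = 22: RHS = 12, y in [9, 14]  -> 2 point(s)
Affine points: 23. Add the point at infinity: total = 24.

#E(F_23) = 24


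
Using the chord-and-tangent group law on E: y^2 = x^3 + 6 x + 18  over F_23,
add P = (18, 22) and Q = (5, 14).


P != Q, so use the chord formula.
s = (y2 - y1) / (x2 - x1) = (15) / (10) mod 23 = 13
x3 = s^2 - x1 - x2 mod 23 = 13^2 - 18 - 5 = 8
y3 = s (x1 - x3) - y1 mod 23 = 13 * (18 - 8) - 22 = 16

P + Q = (8, 16)


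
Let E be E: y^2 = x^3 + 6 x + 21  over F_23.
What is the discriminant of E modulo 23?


4 a^3 + 27 b^2 = 4*6^3 + 27*21^2 = 864 + 11907 = 12771
Delta = -16 * (12771) = -204336
Delta mod 23 = 19

Delta = 19 (mod 23)


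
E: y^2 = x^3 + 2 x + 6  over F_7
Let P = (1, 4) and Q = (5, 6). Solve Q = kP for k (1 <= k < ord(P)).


Enumerate multiples of P until we hit Q = (5, 6):
  1P = (1, 4)
  2P = (2, 5)
  3P = (5, 6)
Match found at i = 3.

k = 3


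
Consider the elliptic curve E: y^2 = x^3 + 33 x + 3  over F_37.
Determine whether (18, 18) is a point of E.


Check whether y^2 = x^3 + 33 x + 3 (mod 37) for (x, y) = (18, 18).
LHS: y^2 = 18^2 mod 37 = 28
RHS: x^3 + 33 x + 3 = 18^3 + 33*18 + 3 mod 37 = 28
LHS = RHS

Yes, on the curve


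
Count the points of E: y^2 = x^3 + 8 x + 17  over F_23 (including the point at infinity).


For each x in F_23, count y with y^2 = x^3 + 8 x + 17 mod 23:
  x = 1: RHS = 3, y in [7, 16]  -> 2 point(s)
  x = 2: RHS = 18, y in [8, 15]  -> 2 point(s)
  x = 7: RHS = 2, y in [5, 18]  -> 2 point(s)
  x = 8: RHS = 18, y in [8, 15]  -> 2 point(s)
  x = 9: RHS = 13, y in [6, 17]  -> 2 point(s)
  x = 10: RHS = 16, y in [4, 19]  -> 2 point(s)
  x = 12: RHS = 1, y in [1, 22]  -> 2 point(s)
  x = 13: RHS = 18, y in [8, 15]  -> 2 point(s)
  x = 15: RHS = 16, y in [4, 19]  -> 2 point(s)
  x = 16: RHS = 9, y in [3, 20]  -> 2 point(s)
  x = 17: RHS = 6, y in [11, 12]  -> 2 point(s)
  x = 18: RHS = 13, y in [6, 17]  -> 2 point(s)
  x = 19: RHS = 13, y in [6, 17]  -> 2 point(s)
  x = 20: RHS = 12, y in [9, 14]  -> 2 point(s)
  x = 21: RHS = 16, y in [4, 19]  -> 2 point(s)
  x = 22: RHS = 8, y in [10, 13]  -> 2 point(s)
Affine points: 32. Add the point at infinity: total = 33.

#E(F_23) = 33


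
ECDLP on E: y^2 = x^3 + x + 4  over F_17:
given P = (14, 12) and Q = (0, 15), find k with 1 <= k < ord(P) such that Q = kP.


Enumerate multiples of P until we hit Q = (0, 15):
  1P = (14, 12)
  2P = (5, 7)
  3P = (13, 15)
  4P = (16, 11)
  5P = (0, 15)
Match found at i = 5.

k = 5


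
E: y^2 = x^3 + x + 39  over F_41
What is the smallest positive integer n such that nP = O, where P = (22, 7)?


Compute successive multiples of P until we hit O:
  1P = (22, 7)
  2P = (2, 7)
  3P = (17, 34)
  4P = (0, 30)
  5P = (40, 23)
  6P = (38, 38)
  7P = (32, 30)
  8P = (5, 28)
  ... (continuing to 20P)
  20P = O

ord(P) = 20


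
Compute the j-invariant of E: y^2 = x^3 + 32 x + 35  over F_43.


Delta = -16(4 a^3 + 27 b^2) mod 43 = 2
-1728 * (4 a)^3 = -1728 * (4*32)^3 mod 43 = 8
j = 8 * 2^(-1) mod 43 = 4

j = 4 (mod 43)


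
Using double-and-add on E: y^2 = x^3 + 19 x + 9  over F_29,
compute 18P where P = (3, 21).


k = 18 = 10010_2 (binary, LSB first: 01001)
Double-and-add from P = (3, 21):
  bit 0 = 0: acc unchanged = O
  bit 1 = 1: acc = O + (0, 3) = (0, 3)
  bit 2 = 0: acc unchanged = (0, 3)
  bit 3 = 0: acc unchanged = (0, 3)
  bit 4 = 1: acc = (0, 3) + (6, 22) = (0, 26)

18P = (0, 26)
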